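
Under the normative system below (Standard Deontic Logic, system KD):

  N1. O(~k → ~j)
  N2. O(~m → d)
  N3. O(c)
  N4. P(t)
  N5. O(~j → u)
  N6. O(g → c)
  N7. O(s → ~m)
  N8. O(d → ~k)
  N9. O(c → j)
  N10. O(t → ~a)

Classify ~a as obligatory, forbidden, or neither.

Neither

Premise 10 is O(t → ~a), but O(t) is not derivable from the premises (the permission P(t) asserts only ~O(~t), not O(t)), so it does not yield O(~a).
No premise or chain of K-axiom applications forces O(~a), and none forces O(a). So ~a is neither obligatory nor forbidden under these norms.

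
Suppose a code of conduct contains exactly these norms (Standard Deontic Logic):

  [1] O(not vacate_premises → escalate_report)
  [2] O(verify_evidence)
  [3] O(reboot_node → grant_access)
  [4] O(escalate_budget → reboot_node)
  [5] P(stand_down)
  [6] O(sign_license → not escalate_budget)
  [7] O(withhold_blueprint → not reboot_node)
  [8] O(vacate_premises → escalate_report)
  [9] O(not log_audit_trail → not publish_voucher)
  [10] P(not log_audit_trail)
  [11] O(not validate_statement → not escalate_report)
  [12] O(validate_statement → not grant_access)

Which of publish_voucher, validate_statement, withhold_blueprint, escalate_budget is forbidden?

escalate_budget

Premises 1 and 8 are O(not vacate_premises → escalate_report) and O(vacate_premises → escalate_report); every ideal world satisfies not vacate_premises or vacate_premises, so in either case escalate_report holds — hence O(escalate_report).
Premise 11, O(not validate_statement → not escalate_report), contraposes to O(escalate_report → validate_statement); with O(escalate_report) we get O(validate_statement).
From O(validate_statement) and premise 12, O(validate_statement → not grant_access), we obtain O(not grant_access).
Premise 3, O(reboot_node → grant_access), contraposes to O(not grant_access → not reboot_node); with O(not grant_access) we get O(not reboot_node).
Premise 4 is O(escalate_budget → reboot_node); contrapositively O(not reboot_node → not escalate_budget). Since O(not reboot_node) holds, K gives O(not escalate_budget).
So O(not escalate_budget) holds, i.e. escalate_budget is forbidden. None of the other listed options is forbidden under the premises.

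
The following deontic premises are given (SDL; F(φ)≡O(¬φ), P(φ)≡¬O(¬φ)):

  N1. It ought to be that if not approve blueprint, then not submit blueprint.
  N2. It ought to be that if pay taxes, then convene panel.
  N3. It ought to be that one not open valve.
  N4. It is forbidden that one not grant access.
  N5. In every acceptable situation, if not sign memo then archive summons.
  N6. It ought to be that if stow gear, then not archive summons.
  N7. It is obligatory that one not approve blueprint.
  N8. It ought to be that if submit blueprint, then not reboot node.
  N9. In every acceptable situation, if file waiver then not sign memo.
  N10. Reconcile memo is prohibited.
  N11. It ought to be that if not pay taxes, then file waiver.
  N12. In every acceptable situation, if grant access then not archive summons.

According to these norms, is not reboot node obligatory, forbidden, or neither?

Premise 8 is O(submit_blueprint → ¬reboot_node), but O(submit_blueprint) is not derivable from the premises, so it does not yield O(¬reboot_node).
No premise or chain of K-axiom applications forces O(¬reboot_node), and none forces O(reboot_node). So ¬reboot_node is neither obligatory nor forbidden under these norms.

Neither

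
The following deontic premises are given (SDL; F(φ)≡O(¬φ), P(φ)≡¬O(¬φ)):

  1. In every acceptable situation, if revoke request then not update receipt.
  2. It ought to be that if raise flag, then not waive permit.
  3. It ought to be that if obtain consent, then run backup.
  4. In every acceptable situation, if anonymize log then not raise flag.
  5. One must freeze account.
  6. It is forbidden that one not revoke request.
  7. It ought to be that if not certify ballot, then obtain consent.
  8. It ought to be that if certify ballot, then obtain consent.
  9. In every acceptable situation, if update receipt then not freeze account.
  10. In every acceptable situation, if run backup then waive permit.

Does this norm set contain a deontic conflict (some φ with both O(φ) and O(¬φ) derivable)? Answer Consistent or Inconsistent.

Premise 9 is O(update_receipt → ¬freeze_account), but O(update_receipt) is not derivable from the premises, so it does not yield O(¬freeze_account).
So O(¬freeze_account) is not derivable, and the apparent clash with O(freeze_account) does not arise.
A world satisfying every obligation exists (e.g. anonymize_log=false, certify_ballot=false, freeze_account=true, obtain_consent=true, raise_flag=false, revoke_request=true, run_backup=true, update_receipt=false, waive_permit=true); no atom is both obligatory and forbidden, so the set is consistent.

Consistent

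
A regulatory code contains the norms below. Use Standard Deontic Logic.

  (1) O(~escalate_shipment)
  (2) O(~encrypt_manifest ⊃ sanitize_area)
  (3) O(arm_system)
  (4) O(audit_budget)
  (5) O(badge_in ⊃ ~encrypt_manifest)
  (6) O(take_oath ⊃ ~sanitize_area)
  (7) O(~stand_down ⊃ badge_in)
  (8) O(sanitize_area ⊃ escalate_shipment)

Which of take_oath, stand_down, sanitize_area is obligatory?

stand_down

Premise 1 states O(~escalate_shipment) outright.
The contrapositive of premise 8 (O(sanitize_area ⊃ escalate_shipment)) is O(~escalate_shipment ⊃ ~sanitize_area), and O(~escalate_shipment) is already established, so O(~sanitize_area).
Premise 2, O(~encrypt_manifest ⊃ sanitize_area), contraposes to O(~sanitize_area ⊃ encrypt_manifest); with O(~sanitize_area) we get O(encrypt_manifest).
Premise 5, O(badge_in ⊃ ~encrypt_manifest), contraposes to O(encrypt_manifest ⊃ ~badge_in); with O(encrypt_manifest) we get O(~badge_in).
Premise 7 is O(~stand_down ⊃ badge_in); contrapositively O(~badge_in ⊃ stand_down). Since O(~badge_in) holds, K gives O(stand_down).
So O(stand_down) holds — stand_down is obligatory. None of the other listed options is made obligatory by any chain of premises.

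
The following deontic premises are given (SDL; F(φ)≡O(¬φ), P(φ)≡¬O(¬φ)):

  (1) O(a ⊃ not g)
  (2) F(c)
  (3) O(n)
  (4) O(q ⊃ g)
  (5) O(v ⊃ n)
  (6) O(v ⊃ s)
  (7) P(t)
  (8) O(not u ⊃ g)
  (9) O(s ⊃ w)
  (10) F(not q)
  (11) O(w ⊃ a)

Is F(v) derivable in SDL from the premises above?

F(not q) at premise 10 means O(q).
With premise 4, O(q ⊃ g), the K-axiom yields O(g).
Premise 1 is O(a ⊃ not g); contrapositively O(g ⊃ not a). Since O(g) holds, K gives O(not a).
The contrapositive of premise 11 (O(w ⊃ a)) is O(not a ⊃ not w), and O(not a) is already established, so O(not w).
Premise 9, O(s ⊃ w), contraposes to O(not w ⊃ not s); with O(not w) we get O(not s).
The contrapositive of premise 6 (O(v ⊃ s)) is O(not s ⊃ not v), and O(not s) is already established, so O(not v).
Premises 2, 3, 5, 7, 8 do not contribute to this derivation.
So O(not v) holds, i.e. F(v). The claim follows.

Yes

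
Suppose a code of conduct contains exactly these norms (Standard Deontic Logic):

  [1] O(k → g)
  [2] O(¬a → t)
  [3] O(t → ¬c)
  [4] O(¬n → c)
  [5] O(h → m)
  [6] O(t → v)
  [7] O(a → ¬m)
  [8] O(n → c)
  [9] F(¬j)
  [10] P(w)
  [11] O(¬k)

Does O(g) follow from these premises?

No

Premise 1 is O(k → g), but O(k) is not derivable from the premises, so it does not yield O(g).
No other premise forces O(g). An ideal world satisfying every premise can still have g false, so O(g) is not derivable.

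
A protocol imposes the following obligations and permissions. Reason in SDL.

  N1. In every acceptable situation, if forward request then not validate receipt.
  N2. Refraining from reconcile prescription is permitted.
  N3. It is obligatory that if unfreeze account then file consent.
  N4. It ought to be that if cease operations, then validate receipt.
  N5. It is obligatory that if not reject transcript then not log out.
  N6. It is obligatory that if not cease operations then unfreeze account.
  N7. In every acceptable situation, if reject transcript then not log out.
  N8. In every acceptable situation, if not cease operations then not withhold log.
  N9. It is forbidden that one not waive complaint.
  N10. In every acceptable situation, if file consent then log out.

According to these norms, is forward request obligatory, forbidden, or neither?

Forbidden

Premises 5 and 7 are O(¬reject_transcript → ¬log_out) and O(reject_transcript → ¬log_out); every ideal world satisfies ¬reject_transcript or reject_transcript, so in either case ¬log_out holds — hence O(¬log_out).
Premise 10 is O(file_consent → log_out); contrapositively O(¬log_out → ¬file_consent). Since O(¬log_out) holds, K gives O(¬file_consent).
Premise 3 is O(unfreeze_account → file_consent); contrapositively O(¬file_consent → ¬unfreeze_account). Since O(¬file_consent) holds, K gives O(¬unfreeze_account).
Premise 6 is O(¬cease_operations → unfreeze_account); contrapositively O(¬unfreeze_account → cease_operations). Since O(¬unfreeze_account) holds, K gives O(cease_operations).
Premise 4 is O(cease_operations → validate_receipt); since O(cease_operations), deontic closure gives O(validate_receipt).
The contrapositive of premise 1 (O(forward_request → ¬validate_receipt)) is O(validate_receipt → ¬forward_request), and O(validate_receipt) is already established, so O(¬forward_request).
Premises 2, 8, 9 do not contribute to this derivation.
Thus O(¬forward_request), which is F(forward_request): forward_request is forbidden.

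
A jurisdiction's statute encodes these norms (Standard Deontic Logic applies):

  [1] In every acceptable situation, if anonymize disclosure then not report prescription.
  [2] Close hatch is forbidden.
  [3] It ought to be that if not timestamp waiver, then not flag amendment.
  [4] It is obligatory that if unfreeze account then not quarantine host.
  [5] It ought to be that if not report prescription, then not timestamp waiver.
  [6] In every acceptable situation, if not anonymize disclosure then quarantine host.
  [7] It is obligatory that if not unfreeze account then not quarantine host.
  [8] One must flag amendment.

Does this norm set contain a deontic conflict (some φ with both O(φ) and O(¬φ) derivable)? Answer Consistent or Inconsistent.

Premises 7 and 4 are O(¬unfreeze_account → ¬quarantine_host) and O(unfreeze_account → ¬quarantine_host); every ideal world satisfies ¬unfreeze_account or unfreeze_account, so in either case ¬quarantine_host holds — hence O(¬quarantine_host).
The contrapositive of premise 6 (O(¬anonymize_disclosure → quarantine_host)) is O(¬quarantine_host → anonymize_disclosure), and O(¬quarantine_host) is already established, so O(anonymize_disclosure).
Premise 1 is O(anonymize_disclosure → ¬report_prescription); since O(anonymize_disclosure), deontic closure gives O(¬report_prescription).
From O(¬report_prescription) and premise 5, O(¬report_prescription → ¬timestamp_waiver), we obtain O(¬timestamp_waiver).
Premise 3 is O(¬timestamp_waiver → ¬flag_amendment); since O(¬timestamp_waiver), deontic closure gives O(¬flag_amendment).
Yet premise 8 states O(flag_amendment).
We now have both O(¬flag_amendment) and O(flag_amendment) — flag_amendment is simultaneously obligatory and forbidden, violating the D-axiom.

Inconsistent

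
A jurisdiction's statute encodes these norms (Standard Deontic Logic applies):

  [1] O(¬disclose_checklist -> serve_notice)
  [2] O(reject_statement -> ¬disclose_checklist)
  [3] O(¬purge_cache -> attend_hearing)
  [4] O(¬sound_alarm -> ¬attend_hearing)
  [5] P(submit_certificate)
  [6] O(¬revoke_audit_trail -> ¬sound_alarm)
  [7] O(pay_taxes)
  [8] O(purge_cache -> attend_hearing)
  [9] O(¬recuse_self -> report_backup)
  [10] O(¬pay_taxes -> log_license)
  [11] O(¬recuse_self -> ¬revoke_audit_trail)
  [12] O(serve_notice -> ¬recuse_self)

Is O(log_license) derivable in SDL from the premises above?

Premise 10 is O(¬pay_taxes -> log_license), but O(¬pay_taxes) is not derivable from the premises, so it does not yield O(log_license).
No other premise forces O(log_license). An ideal world satisfying every premise can still have log_license false, so O(log_license) is not derivable.

No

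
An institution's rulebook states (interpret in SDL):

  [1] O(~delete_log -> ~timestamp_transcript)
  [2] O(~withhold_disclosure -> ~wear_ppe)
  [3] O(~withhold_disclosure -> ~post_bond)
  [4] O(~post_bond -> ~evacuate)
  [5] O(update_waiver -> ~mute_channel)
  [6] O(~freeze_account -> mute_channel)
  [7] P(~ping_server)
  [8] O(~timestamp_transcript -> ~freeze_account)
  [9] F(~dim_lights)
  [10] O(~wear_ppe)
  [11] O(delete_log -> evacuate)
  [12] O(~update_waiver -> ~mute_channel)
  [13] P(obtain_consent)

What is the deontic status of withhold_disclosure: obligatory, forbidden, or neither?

Obligatory

By case analysis on update_waiver: premise 5 gives O(update_waiver -> ~mute_channel) and premise 12 gives O(~update_waiver -> ~mute_channel), so O(~mute_channel) either way.
The contrapositive of premise 6 (O(~freeze_account -> mute_channel)) is O(~mute_channel -> freeze_account), and O(~mute_channel) is already established, so O(freeze_account).
The contrapositive of premise 8 (O(~timestamp_transcript -> ~freeze_account)) is O(freeze_account -> timestamp_transcript), and O(freeze_account) is already established, so O(timestamp_transcript).
The contrapositive of premise 1 (O(~delete_log -> ~timestamp_transcript)) is O(timestamp_transcript -> delete_log), and O(timestamp_transcript) is already established, so O(delete_log).
Premise 11 is O(delete_log -> evacuate); since O(delete_log), deontic closure gives O(evacuate).
The contrapositive of premise 4 (O(~post_bond -> ~evacuate)) is O(evacuate -> post_bond), and O(evacuate) is already established, so O(post_bond).
The contrapositive of premise 3 (O(~withhold_disclosure -> ~post_bond)) is O(post_bond -> withhold_disclosure), and O(post_bond) is already established, so O(withhold_disclosure).
Premises 2, 7, 9, 10, 13 do not contribute to this derivation.
Hence withhold_disclosure is obligatory.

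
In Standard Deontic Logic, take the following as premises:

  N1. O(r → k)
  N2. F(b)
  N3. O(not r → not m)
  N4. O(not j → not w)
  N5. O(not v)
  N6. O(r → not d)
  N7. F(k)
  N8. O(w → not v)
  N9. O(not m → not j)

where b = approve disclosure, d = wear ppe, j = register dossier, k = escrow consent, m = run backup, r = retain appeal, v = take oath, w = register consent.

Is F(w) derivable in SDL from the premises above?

Yes

F(k) at premise 7 means O(not k).
Premise 1, O(r → k), contraposes to O(not k → not r); with O(not k) we get O(not r).
With premise 3, O(not r → not m), the K-axiom yields O(not m).
Premise 9 is O(not m → not j); since O(not m), deontic closure gives O(not j).
Premise 4 is O(not j → not w); since O(not j), deontic closure gives O(not w).
Premises 2, 5, 6, 8 do not contribute to this derivation.
So O(not w) holds, i.e. F(w). The claim follows.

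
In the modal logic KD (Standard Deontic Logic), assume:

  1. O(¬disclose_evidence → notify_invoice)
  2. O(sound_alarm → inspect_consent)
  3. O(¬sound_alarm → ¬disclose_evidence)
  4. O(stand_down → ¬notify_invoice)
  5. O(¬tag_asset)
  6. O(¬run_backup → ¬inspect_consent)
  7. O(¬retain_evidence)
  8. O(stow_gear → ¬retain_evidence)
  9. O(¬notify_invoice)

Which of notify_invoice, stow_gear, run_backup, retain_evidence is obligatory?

Premise 9 gives O(¬notify_invoice).
The contrapositive of premise 1 (O(¬disclose_evidence → notify_invoice)) is O(¬notify_invoice → disclose_evidence), and O(¬notify_invoice) is already established, so O(disclose_evidence).
The contrapositive of premise 3 (O(¬sound_alarm → ¬disclose_evidence)) is O(disclose_evidence → sound_alarm), and O(disclose_evidence) is already established, so O(sound_alarm).
Applying K to premise 2 (O(sound_alarm → inspect_consent)) and O(sound_alarm) yields O(inspect_consent).
The contrapositive of premise 6 (O(¬run_backup → ¬inspect_consent)) is O(inspect_consent → run_backup), and O(inspect_consent) is already established, so O(run_backup).
So O(run_backup) holds — run_backup is obligatory. None of the other listed options is made obligatory by any chain of premises.

run_backup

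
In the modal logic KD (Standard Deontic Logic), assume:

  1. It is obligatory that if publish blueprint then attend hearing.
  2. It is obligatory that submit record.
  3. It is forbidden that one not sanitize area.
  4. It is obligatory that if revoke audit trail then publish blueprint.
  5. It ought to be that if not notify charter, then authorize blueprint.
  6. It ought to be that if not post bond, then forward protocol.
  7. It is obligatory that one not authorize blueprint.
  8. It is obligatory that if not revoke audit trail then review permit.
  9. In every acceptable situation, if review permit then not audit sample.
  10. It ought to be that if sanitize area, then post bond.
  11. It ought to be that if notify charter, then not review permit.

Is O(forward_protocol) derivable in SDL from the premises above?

No

Premise 6 is O(¬post_bond → forward_protocol), but O(¬post_bond) is not derivable from the premises, so it does not yield O(forward_protocol).
No other premise forces O(forward_protocol). An ideal world satisfying every premise can still have forward_protocol false, so O(forward_protocol) is not derivable.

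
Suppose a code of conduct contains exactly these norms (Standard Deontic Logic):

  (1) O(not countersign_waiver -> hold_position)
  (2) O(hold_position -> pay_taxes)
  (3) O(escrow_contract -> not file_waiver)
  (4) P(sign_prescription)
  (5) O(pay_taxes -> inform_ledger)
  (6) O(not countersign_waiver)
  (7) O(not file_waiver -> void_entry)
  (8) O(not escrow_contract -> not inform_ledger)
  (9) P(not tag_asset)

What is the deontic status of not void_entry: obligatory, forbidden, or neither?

Forbidden

Premise 6 gives O(not countersign_waiver).
With premise 1, O(not countersign_waiver -> hold_position), the K-axiom yields O(hold_position).
With premise 2, O(hold_position -> pay_taxes), the K-axiom yields O(pay_taxes).
Applying K to premise 5 (O(pay_taxes -> inform_ledger)) and O(pay_taxes) yields O(inform_ledger).
Premise 8, O(not escrow_contract -> not inform_ledger), contraposes to O(inform_ledger -> escrow_contract); with O(inform_ledger) we get O(escrow_contract).
From O(escrow_contract) and premise 3, O(escrow_contract -> not file_waiver), we obtain O(not file_waiver).
From O(not file_waiver) and premise 7, O(not file_waiver -> void_entry), we obtain O(void_entry).
Premises 4, 9 do not contribute to this derivation.
Thus O(void_entry), which is F(not void_entry): not void_entry is forbidden.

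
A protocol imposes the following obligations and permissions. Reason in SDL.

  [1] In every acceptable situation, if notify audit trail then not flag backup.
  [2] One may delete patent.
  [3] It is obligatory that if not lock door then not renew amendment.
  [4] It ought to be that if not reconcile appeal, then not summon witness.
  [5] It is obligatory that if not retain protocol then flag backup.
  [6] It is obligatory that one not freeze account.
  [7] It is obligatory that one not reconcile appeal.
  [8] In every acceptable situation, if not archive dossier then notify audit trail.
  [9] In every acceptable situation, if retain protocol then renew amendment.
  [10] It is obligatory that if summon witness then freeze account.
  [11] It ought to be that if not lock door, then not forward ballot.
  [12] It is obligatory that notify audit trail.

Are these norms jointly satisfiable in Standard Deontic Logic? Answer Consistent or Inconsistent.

Premise 10 is O(summon_witness → freeze_account), but O(summon_witness) is not derivable from the premises, so it does not yield O(freeze_account).
So O(freeze_account) is not derivable, and the apparent clash with O(¬freeze_account) does not arise.
A world satisfying every obligation exists (e.g. archive_dossier=false, delete_patent=false, flag_backup=false, forward_ballot=false, freeze_account=false, lock_door=true, notify_audit_trail=true, reconcile_appeal=false, renew_amendment=true, retain_protocol=true, summon_witness=false); no atom is both obligatory and forbidden, so the set is consistent.

Consistent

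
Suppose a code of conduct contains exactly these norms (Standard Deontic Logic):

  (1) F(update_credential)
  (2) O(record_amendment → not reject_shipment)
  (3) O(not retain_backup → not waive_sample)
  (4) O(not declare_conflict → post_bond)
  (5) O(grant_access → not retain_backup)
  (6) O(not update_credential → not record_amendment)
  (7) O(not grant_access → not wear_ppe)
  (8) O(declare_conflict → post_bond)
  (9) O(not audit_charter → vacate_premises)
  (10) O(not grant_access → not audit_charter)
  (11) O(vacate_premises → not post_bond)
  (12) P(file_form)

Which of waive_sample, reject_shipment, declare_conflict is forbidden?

waive_sample

Premises 4 and 8 are O(not declare_conflict → post_bond) and O(declare_conflict → post_bond); every ideal world satisfies not declare_conflict or declare_conflict, so in either case post_bond holds — hence O(post_bond).
Premise 11, O(vacate_premises → not post_bond), contraposes to O(post_bond → not vacate_premises); with O(post_bond) we get O(not vacate_premises).
Premise 9, O(not audit_charter → vacate_premises), contraposes to O(not vacate_premises → audit_charter); with O(not vacate_premises) we get O(audit_charter).
The contrapositive of premise 10 (O(not grant_access → not audit_charter)) is O(audit_charter → grant_access), and O(audit_charter) is already established, so O(grant_access).
Premise 5 is O(grant_access → not retain_backup); since O(grant_access), deontic closure gives O(not retain_backup).
With premise 3, O(not retain_backup → not waive_sample), the K-axiom yields O(not waive_sample).
So O(not waive_sample) holds, i.e. waive_sample is forbidden. None of the other listed options is forbidden under the premises.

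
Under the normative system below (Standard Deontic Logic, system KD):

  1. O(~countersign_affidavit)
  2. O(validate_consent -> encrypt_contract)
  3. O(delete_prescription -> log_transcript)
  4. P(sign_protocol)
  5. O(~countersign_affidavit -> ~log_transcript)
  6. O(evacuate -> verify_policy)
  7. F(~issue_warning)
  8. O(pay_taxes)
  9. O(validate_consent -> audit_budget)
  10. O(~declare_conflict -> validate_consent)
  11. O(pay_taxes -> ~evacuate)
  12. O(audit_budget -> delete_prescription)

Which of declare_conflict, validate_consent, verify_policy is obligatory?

declare_conflict

Premise 1 states O(~countersign_affidavit) outright.
With premise 5, O(~countersign_affidavit -> ~log_transcript), the K-axiom yields O(~log_transcript).
Premise 3, O(delete_prescription -> log_transcript), contraposes to O(~log_transcript -> ~delete_prescription); with O(~log_transcript) we get O(~delete_prescription).
Premise 12 is O(audit_budget -> delete_prescription); contrapositively O(~delete_prescription -> ~audit_budget). Since O(~delete_prescription) holds, K gives O(~audit_budget).
Premise 9, O(validate_consent -> audit_budget), contraposes to O(~audit_budget -> ~validate_consent); with O(~audit_budget) we get O(~validate_consent).
The contrapositive of premise 10 (O(~declare_conflict -> validate_consent)) is O(~validate_consent -> declare_conflict), and O(~validate_consent) is already established, so O(declare_conflict).
So O(declare_conflict) holds — declare_conflict is obligatory. None of the other listed options is made obligatory by any chain of premises.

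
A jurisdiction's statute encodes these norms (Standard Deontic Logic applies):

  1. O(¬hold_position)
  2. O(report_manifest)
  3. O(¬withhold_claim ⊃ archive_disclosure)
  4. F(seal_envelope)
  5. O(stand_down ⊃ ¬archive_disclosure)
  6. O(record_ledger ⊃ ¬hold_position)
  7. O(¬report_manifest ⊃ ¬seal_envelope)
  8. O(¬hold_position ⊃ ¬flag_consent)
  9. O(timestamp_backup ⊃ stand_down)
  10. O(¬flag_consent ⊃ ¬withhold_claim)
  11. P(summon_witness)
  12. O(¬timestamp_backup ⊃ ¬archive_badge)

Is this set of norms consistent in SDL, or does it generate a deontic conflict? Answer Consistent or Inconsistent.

Consistent

Premise 7 is O(¬report_manifest ⊃ ¬seal_envelope); even if O(¬seal_envelope) held, inferring O(¬report_manifest) would be affirming the consequent — invalid.
So O(¬report_manifest) is not derivable, and the apparent clash with O(report_manifest) does not arise.
A world satisfying every obligation exists (e.g. archive_badge=false, archive_disclosure=true, flag_consent=false, hold_position=false, record_ledger=false, report_manifest=true, seal_envelope=false, stand_down=false, summon_witness=false, timestamp_backup=false, withhold_claim=false); no atom is both obligatory and forbidden, so the set is consistent.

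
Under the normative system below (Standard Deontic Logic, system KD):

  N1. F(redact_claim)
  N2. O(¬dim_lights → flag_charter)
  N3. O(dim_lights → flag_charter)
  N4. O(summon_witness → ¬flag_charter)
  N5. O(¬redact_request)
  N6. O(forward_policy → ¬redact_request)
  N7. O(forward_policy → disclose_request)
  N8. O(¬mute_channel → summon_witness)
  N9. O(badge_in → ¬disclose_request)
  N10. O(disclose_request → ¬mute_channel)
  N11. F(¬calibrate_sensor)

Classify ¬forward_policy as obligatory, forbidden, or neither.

Obligatory

Premises 3 and 2 are O(dim_lights → flag_charter) and O(¬dim_lights → flag_charter); every ideal world satisfies dim_lights or ¬dim_lights, so in either case flag_charter holds — hence O(flag_charter).
Premise 4 is O(summon_witness → ¬flag_charter); contrapositively O(flag_charter → ¬summon_witness). Since O(flag_charter) holds, K gives O(¬summon_witness).
Premise 8, O(¬mute_channel → summon_witness), contraposes to O(¬summon_witness → mute_channel); with O(¬summon_witness) we get O(mute_channel).
Premise 10, O(disclose_request → ¬mute_channel), contraposes to O(mute_channel → ¬disclose_request); with O(mute_channel) we get O(¬disclose_request).
Premise 7, O(forward_policy → disclose_request), contraposes to O(¬disclose_request → ¬forward_policy); with O(¬disclose_request) we get O(¬forward_policy).
Premises 1, 5, 6, 9, 11 do not contribute to this derivation.
Hence ¬forward_policy is obligatory.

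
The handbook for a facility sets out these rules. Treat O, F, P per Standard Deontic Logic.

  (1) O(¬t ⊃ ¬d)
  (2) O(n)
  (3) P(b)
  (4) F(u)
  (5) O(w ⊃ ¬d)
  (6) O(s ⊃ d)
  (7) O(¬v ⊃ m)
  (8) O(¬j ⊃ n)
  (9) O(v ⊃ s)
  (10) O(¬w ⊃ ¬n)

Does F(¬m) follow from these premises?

Yes

Premise 2 states O(n) outright.
The contrapositive of premise 10 (O(¬w ⊃ ¬n)) is O(n ⊃ w), and O(n) is already established, so O(w).
With premise 5, O(w ⊃ ¬d), the K-axiom yields O(¬d).
Premise 6, O(s ⊃ d), contraposes to O(¬d ⊃ ¬s); with O(¬d) we get O(¬s).
The contrapositive of premise 9 (O(v ⊃ s)) is O(¬s ⊃ ¬v), and O(¬s) is already established, so O(¬v).
With premise 7, O(¬v ⊃ m), the K-axiom yields O(m).
Premises 1, 3, 4, 8 do not contribute to this derivation.
So O(m) holds, i.e. F(¬m). The claim follows.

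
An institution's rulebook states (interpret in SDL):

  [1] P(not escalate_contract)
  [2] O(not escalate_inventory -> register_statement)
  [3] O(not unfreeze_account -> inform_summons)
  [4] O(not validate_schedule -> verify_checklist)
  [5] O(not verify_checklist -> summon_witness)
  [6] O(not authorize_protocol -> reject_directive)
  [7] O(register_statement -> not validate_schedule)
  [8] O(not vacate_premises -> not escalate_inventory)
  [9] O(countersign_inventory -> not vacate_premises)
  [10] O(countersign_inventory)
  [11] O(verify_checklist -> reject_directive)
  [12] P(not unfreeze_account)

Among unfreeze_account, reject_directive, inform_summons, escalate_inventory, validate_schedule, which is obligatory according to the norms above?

reject_directive

Premise 10 states O(countersign_inventory) outright.
Premise 9 is O(countersign_inventory -> not vacate_premises); since O(countersign_inventory), deontic closure gives O(not vacate_premises).
From O(not vacate_premises) and premise 8, O(not vacate_premises -> not escalate_inventory), we obtain O(not escalate_inventory).
From O(not escalate_inventory) and premise 2, O(not escalate_inventory -> register_statement), we obtain O(register_statement).
Applying K to premise 7 (O(register_statement -> not validate_schedule)) and O(register_statement) yields O(not validate_schedule).
From O(not validate_schedule) and premise 4, O(not validate_schedule -> verify_checklist), we obtain O(verify_checklist).
Premise 11 is O(verify_checklist -> reject_directive); since O(verify_checklist), deontic closure gives O(reject_directive).
So O(reject_directive) holds — reject_directive is obligatory. None of the other listed options is made obligatory by any chain of premises.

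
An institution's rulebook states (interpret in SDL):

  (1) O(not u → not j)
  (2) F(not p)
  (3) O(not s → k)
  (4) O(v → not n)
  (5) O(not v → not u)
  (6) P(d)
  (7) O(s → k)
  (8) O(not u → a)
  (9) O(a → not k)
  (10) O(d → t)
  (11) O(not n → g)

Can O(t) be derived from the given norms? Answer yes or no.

No

Premise 10 is O(d → t), but O(d) is not derivable from the premises (the permission P(d) asserts only not O(not d), not O(d)), so it does not yield O(t).
No other premise forces O(t). An ideal world satisfying every premise can still have t false, so O(t) is not derivable.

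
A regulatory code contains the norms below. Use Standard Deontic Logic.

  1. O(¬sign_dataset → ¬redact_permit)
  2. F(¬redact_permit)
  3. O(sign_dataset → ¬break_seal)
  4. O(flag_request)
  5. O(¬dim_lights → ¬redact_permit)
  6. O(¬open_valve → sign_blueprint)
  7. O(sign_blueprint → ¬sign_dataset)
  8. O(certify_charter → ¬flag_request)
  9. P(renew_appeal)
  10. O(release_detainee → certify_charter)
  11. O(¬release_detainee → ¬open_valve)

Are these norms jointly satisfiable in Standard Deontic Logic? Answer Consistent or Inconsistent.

Premise 4 gives O(flag_request).
Premise 8, O(certify_charter → ¬flag_request), contraposes to O(flag_request → ¬certify_charter); with O(flag_request) we get O(¬certify_charter).
The contrapositive of premise 10 (O(release_detainee → certify_charter)) is O(¬certify_charter → ¬release_detainee), and O(¬certify_charter) is already established, so O(¬release_detainee).
With premise 11, O(¬release_detainee → ¬open_valve), the K-axiom yields O(¬open_valve).
With premise 6, O(¬open_valve → sign_blueprint), the K-axiom yields O(sign_blueprint).
With premise 7, O(sign_blueprint → ¬sign_dataset), the K-axiom yields O(¬sign_dataset).
From O(¬sign_dataset) and premise 1, O(¬sign_dataset → ¬redact_permit), we obtain O(¬redact_permit).
However, F(¬redact_permit) at premise 2 amounts to O(redact_permit).
We now have both O(¬redact_permit) and O(redact_permit) — redact_permit is simultaneously obligatory and forbidden, violating the D-axiom.

Inconsistent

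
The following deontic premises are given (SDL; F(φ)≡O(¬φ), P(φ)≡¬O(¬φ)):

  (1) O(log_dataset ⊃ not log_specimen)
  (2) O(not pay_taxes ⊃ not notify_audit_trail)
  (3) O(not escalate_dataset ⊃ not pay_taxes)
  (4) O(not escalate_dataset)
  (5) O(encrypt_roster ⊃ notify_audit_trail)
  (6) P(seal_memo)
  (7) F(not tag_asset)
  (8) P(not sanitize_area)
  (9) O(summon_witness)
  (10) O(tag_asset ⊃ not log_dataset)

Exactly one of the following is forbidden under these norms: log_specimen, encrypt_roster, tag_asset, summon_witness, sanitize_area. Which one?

Premise 4 gives O(not escalate_dataset).
With premise 3, O(not escalate_dataset ⊃ not pay_taxes), the K-axiom yields O(not pay_taxes).
From O(not pay_taxes) and premise 2, O(not pay_taxes ⊃ not notify_audit_trail), we obtain O(not notify_audit_trail).
The contrapositive of premise 5 (O(encrypt_roster ⊃ notify_audit_trail)) is O(not notify_audit_trail ⊃ not encrypt_roster), and O(not notify_audit_trail) is already established, so O(not encrypt_roster).
So O(not encrypt_roster) holds, i.e. encrypt_roster is forbidden. None of the other listed options is forbidden under the premises.

encrypt_roster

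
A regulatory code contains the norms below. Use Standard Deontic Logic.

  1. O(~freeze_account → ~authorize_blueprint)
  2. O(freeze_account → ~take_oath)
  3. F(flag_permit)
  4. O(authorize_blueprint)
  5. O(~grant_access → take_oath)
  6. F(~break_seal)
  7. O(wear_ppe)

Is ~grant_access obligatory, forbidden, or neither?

Forbidden

From premise 4 we have O(authorize_blueprint).
Premise 1 is O(~freeze_account → ~authorize_blueprint); contrapositively O(authorize_blueprint → freeze_account). Since O(authorize_blueprint) holds, K gives O(freeze_account).
With premise 2, O(freeze_account → ~take_oath), the K-axiom yields O(~take_oath).
Premise 5 is O(~grant_access → take_oath); contrapositively O(~take_oath → grant_access). Since O(~take_oath) holds, K gives O(grant_access).
Premises 3, 6, 7 do not contribute to this derivation.
Thus O(grant_access), which is F(~grant_access): ~grant_access is forbidden.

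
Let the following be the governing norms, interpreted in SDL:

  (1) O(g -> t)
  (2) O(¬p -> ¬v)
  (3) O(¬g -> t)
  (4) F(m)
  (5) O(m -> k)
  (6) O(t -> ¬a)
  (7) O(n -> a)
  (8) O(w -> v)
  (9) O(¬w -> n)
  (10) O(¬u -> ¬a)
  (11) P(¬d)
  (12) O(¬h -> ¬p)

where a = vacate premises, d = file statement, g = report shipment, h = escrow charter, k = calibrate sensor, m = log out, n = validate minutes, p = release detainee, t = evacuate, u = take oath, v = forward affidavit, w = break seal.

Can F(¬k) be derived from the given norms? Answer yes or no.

No

Premise 5 is O(m -> k), but O(m) is not derivable from the premises, so it does not yield O(k).
No other premise forces O(k). An ideal world satisfying every premise can still have ¬k true, so F(¬k) is not derivable.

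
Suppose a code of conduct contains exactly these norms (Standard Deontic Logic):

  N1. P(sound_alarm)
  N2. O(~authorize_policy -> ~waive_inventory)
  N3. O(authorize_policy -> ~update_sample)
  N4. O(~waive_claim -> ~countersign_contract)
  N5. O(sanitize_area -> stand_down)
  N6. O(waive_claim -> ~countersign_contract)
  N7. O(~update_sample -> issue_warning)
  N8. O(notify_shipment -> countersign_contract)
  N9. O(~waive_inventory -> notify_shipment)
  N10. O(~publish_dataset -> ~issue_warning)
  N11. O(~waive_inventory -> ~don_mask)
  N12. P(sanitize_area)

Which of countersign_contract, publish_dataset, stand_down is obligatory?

Premises 4 and 6 cover both cases: O(~waive_claim -> ~countersign_contract) and O(waive_claim -> ~countersign_contract). Since ~waive_claim ∨ waive_claim is a tautology, O(~countersign_contract) follows.
The contrapositive of premise 8 (O(notify_shipment -> countersign_contract)) is O(~countersign_contract -> ~notify_shipment), and O(~countersign_contract) is already established, so O(~notify_shipment).
Premise 9 is O(~waive_inventory -> notify_shipment); contrapositively O(~notify_shipment -> waive_inventory). Since O(~notify_shipment) holds, K gives O(waive_inventory).
The contrapositive of premise 2 (O(~authorize_policy -> ~waive_inventory)) is O(waive_inventory -> authorize_policy), and O(waive_inventory) is already established, so O(authorize_policy).
With premise 3, O(authorize_policy -> ~update_sample), the K-axiom yields O(~update_sample).
From O(~update_sample) and premise 7, O(~update_sample -> issue_warning), we obtain O(issue_warning).
The contrapositive of premise 10 (O(~publish_dataset -> ~issue_warning)) is O(issue_warning -> publish_dataset), and O(issue_warning) is already established, so O(publish_dataset).
So O(publish_dataset) holds — publish_dataset is obligatory. None of the other listed options is made obligatory by any chain of premises.

publish_dataset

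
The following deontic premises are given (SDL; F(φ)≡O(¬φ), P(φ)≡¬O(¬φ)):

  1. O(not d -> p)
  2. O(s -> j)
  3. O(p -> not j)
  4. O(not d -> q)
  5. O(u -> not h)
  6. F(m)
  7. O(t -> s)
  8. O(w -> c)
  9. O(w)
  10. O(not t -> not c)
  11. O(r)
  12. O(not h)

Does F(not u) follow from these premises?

No

Premise 5 is O(u -> not h); even if O(not h) held, inferring O(u) would be affirming the consequent — invalid.
No other premise forces O(u). An ideal world satisfying every premise can still have not u true, so F(not u) is not derivable.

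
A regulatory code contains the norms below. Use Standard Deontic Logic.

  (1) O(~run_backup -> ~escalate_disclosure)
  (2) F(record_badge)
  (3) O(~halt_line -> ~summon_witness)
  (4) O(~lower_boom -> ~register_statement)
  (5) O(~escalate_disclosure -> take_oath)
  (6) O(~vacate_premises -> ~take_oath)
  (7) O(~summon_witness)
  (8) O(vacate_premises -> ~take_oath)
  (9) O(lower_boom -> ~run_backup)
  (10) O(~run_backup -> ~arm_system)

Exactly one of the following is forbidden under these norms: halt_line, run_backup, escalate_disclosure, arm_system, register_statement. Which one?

Premises 6 and 8 are O(~vacate_premises -> ~take_oath) and O(vacate_premises -> ~take_oath); every ideal world satisfies ~vacate_premises or vacate_premises, so in either case ~take_oath holds — hence O(~take_oath).
Premise 5, O(~escalate_disclosure -> take_oath), contraposes to O(~take_oath -> escalate_disclosure); with O(~take_oath) we get O(escalate_disclosure).
Premise 1 is O(~run_backup -> ~escalate_disclosure); contrapositively O(escalate_disclosure -> run_backup). Since O(escalate_disclosure) holds, K gives O(run_backup).
Premise 9, O(lower_boom -> ~run_backup), contraposes to O(run_backup -> ~lower_boom); with O(run_backup) we get O(~lower_boom).
Applying K to premise 4 (O(~lower_boom -> ~register_statement)) and O(~lower_boom) yields O(~register_statement).
So O(~register_statement) holds, i.e. register_statement is forbidden. None of the other listed options is forbidden under the premises.

register_statement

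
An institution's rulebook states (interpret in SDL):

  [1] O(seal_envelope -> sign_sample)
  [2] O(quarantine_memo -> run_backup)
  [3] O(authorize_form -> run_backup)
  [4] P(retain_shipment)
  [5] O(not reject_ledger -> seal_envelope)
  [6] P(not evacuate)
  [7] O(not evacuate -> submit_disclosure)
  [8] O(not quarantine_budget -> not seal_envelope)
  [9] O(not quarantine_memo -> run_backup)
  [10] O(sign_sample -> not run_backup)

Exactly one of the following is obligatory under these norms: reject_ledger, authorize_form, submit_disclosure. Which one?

Premises 9 and 2 are O(not quarantine_memo -> run_backup) and O(quarantine_memo -> run_backup); every ideal world satisfies not quarantine_memo or quarantine_memo, so in either case run_backup holds — hence O(run_backup).
The contrapositive of premise 10 (O(sign_sample -> not run_backup)) is O(run_backup -> not sign_sample), and O(run_backup) is already established, so O(not sign_sample).
The contrapositive of premise 1 (O(seal_envelope -> sign_sample)) is O(not sign_sample -> not seal_envelope), and O(not sign_sample) is already established, so O(not seal_envelope).
Premise 5, O(not reject_ledger -> seal_envelope), contraposes to O(not seal_envelope -> reject_ledger); with O(not seal_envelope) we get O(reject_ledger).
So O(reject_ledger) holds — reject_ledger is obligatory. None of the other listed options is made obligatory by any chain of premises.

reject_ledger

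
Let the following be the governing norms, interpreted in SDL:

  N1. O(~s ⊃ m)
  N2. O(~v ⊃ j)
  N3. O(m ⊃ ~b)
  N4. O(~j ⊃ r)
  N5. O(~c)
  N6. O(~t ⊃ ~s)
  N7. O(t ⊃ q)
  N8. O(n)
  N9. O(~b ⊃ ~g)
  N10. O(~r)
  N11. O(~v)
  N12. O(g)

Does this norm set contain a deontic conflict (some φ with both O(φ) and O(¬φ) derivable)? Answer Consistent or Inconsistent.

Consistent

Premise 4 is O(~j ⊃ r), but O(~j) is not derivable from the premises, so it does not yield O(r).
So O(r) is not derivable, and the apparent clash with O(~r) does not arise.
A world satisfying every obligation exists (e.g. b=true, c=false, g=true, j=true, m=false, n=true, q=true, r=false, s=true, t=true, v=false); no atom is both obligatory and forbidden, so the set is consistent.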